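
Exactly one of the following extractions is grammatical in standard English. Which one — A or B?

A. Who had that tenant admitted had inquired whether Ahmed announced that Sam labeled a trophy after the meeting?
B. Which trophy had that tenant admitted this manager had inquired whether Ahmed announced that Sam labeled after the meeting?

In B, the wh-phrase is extracted from inside a wh-island (introduced by "whether"), which blocks movement.
In A, the extraction path crosses only that-complement boundaries, which are transparent.
So A is grammatical.

A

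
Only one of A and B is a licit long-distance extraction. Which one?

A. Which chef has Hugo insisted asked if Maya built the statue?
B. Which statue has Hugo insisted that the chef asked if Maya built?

In B, the wh-phrase is extracted from inside a wh-island (introduced by "if"), which blocks movement.
In A, the extraction path crosses only that-complement boundaries, which are transparent.
So A is grammatical.

A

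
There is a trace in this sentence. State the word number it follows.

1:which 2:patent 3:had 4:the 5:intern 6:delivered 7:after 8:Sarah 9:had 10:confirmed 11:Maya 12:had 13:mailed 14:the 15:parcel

The displaced element is "which patent" (word 2).
It functions as the direct object of "delivered", so the gap sits immediately after word 6 ("delivered").
Base order: The intern had delivered which patent after Sarah had confirmed Maya had mailed the parcel.

6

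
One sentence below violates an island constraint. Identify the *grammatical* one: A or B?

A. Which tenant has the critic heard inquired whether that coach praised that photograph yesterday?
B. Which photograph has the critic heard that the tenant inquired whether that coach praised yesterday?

A

In B, the wh-phrase is extracted from inside a wh-island (introduced by "whether"), which blocks movement.
In A, the extraction path crosses only that-complement boundaries, which are transparent.
So A is grammatical.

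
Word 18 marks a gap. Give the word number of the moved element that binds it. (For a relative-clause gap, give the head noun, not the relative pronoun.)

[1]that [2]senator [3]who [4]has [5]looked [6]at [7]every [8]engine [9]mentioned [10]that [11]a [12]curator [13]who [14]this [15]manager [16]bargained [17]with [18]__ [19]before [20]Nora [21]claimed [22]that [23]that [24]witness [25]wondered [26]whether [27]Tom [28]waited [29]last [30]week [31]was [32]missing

The gap at 18 is the prepositional object of "bargained", inside a relative clause.
The relative pronoun is "who" (word 13); it is bound by the head noun immediately before it.
Its filler is the head noun "curator", at word 12.

12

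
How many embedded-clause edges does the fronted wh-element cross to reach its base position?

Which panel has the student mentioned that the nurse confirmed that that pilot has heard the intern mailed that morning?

3

"which panel" is extracted from the object of "mailed".
Boundaries crossed, outermost first: [that], [that], [Ø] — 3 in total.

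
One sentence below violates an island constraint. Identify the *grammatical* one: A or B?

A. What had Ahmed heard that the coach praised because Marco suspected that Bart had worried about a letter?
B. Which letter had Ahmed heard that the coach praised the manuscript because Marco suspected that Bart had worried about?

In B, the wh-phrase is extracted from inside an adjunct island (introduced by "because"), which blocks movement.
In A, the extraction path crosses only that-complement boundaries, which are transparent.
So A is grammatical.

A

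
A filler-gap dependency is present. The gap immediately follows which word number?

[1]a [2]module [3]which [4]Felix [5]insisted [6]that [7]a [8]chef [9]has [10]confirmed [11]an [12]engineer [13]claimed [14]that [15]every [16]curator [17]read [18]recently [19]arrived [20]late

17

The displaced element is "a module" (word 2).
It is linked across 3 clause boundaries (that → Ø → that).
It functions as the direct object of "read", so the gap sits immediately after word 17 ("read").
Base order: Felix insisted that a chef has confirmed an engineer claimed that every curator read a module recently.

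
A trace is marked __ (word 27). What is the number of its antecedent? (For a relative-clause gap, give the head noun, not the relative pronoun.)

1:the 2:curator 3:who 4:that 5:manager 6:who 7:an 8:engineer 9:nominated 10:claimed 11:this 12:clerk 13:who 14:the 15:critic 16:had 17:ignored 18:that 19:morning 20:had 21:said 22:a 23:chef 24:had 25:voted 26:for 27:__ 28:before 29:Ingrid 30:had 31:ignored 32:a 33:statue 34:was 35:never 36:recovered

The gap at 27 is the prepositional object of "voted", inside a relative clause.
The relative pronoun is "who" (word 3); it is bound by the head noun immediately before it.
Its filler is the head noun "curator", at word 2.

2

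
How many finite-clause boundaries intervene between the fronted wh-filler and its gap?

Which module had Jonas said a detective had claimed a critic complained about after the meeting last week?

"which module" is extracted from the PP object of "complained".
Boundaries crossed, outermost first: [Ø], [Ø] — 2 in total.

2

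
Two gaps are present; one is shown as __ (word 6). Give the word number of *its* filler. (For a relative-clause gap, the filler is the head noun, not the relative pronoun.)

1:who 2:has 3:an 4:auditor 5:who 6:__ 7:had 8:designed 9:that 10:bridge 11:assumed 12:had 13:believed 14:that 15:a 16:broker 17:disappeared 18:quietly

4

The marked gap is inside the relative clause, the subject of "designed".
Its filler is the head noun "auditor" (via "who"), at word 4.
(The other dependency links word 1 to a gap after word 11.)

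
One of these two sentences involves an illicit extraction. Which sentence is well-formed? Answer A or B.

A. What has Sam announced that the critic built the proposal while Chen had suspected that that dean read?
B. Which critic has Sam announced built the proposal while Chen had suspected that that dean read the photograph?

B

In A, the wh-phrase is extracted from inside an adjunct island (introduced by "while"), which blocks movement.
In B, the extraction path crosses only that-complement boundaries, which are transparent.
So B is grammatical.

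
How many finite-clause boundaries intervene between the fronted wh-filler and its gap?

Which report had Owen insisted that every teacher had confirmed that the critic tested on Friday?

2

"which report" is extracted from the object of "tested".
Boundaries crossed, outermost first: [that], [that] — 2 in total.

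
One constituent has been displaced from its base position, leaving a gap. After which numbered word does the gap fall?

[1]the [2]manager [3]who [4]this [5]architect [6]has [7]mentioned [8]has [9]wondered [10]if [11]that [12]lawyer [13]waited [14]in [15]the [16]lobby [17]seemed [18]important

7

The displaced element is "the manager" (word 2).
It is linked across 1 clause boundary (Ø).
It functions as the subject of "wondered", so the gap sits immediately after word 7 ("mentioned").
Base order: This architect has mentioned that the manager has wondered if that lawyer waited in the lobby.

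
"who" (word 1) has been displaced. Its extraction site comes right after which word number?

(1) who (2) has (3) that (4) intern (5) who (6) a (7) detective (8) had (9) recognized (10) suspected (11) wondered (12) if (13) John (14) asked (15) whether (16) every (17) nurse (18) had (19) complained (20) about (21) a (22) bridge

10

The displaced element is "who" (word 1).
It is linked across 1 clause boundary (Ø).
It functions as the subject of "wondered", so the gap sits immediately after word 10 ("suspected").
Base order: That intern who a detective had recognized has suspected that who wondered if John asked whether every nurse had complained about a bridge.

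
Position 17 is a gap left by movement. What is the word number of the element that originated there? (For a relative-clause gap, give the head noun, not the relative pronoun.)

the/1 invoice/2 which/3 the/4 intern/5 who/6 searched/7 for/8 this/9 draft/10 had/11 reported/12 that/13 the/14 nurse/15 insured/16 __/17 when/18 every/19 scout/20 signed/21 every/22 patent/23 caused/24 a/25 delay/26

2

The gap at 17 is the object of "insured", inside a relative clause.
The relative pronoun is "which" (word 3); it is bound by the head noun immediately before it.
Its filler is the head noun "invoice", at word 2.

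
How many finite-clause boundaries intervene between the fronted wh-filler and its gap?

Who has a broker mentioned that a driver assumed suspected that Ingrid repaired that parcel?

2

"who" is extracted from the subject of "suspected".
Boundaries crossed, outermost first: [that], [Ø] — 2 in total.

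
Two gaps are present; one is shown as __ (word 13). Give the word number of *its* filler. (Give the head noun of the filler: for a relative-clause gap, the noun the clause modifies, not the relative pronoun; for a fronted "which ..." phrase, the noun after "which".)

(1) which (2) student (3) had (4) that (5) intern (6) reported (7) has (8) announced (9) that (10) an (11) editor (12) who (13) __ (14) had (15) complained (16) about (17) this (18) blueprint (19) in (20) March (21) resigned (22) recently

11

The marked gap is inside the relative clause, the subject of "complained".
Its filler is the head noun "editor" (via "who"), at word 11.
(The other dependency links word 2 to a gap after word 6.)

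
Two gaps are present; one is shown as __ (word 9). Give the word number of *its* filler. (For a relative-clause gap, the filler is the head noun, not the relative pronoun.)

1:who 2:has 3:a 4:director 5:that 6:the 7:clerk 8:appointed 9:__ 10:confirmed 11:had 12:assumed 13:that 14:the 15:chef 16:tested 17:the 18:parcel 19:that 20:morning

4

The marked gap is inside the relative clause, the direct object of "appointed".
Its filler is the head noun "director" (via "that"), at word 4.
(The other dependency links word 1 to a gap after word 10.)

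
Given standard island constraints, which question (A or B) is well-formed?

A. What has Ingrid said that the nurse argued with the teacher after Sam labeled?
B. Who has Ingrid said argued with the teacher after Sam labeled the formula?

In A, the wh-phrase is extracted from inside an adjunct island (introduced by "after"), which blocks movement.
In B, the extraction path crosses only that-complement boundaries, which are transparent.
So B is grammatical.

B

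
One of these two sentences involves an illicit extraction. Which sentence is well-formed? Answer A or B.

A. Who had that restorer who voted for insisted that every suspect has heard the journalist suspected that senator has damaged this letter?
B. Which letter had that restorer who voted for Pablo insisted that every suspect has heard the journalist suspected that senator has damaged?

B

In A, the wh-phrase is extracted from inside a complex-NP island (relative clause) (introduced by "who"), which blocks movement.
In B, the extraction path crosses only that-complement boundaries, which are transparent.
So B is grammatical.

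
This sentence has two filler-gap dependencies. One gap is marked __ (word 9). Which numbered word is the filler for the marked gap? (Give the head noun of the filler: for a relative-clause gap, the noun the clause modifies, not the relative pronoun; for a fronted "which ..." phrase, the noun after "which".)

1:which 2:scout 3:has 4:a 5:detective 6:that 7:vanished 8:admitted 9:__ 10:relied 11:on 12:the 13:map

The marked gap is the subject of "relied".
Its filler is the fronted wh-phrase "which scout", at word 2.
(The other dependency links word 5 to a gap after word 6.)

2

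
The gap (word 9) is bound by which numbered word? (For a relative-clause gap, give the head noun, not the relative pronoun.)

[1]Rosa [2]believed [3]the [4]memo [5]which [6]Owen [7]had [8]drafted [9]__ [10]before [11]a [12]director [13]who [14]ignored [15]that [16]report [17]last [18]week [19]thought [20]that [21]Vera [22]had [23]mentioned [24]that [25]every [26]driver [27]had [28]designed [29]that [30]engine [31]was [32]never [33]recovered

4

The gap at 9 is the object of "drafted", inside a relative clause.
The relative pronoun is "which" (word 5); it is bound by the head noun immediately before it.
Its filler is the head noun "memo", at word 4.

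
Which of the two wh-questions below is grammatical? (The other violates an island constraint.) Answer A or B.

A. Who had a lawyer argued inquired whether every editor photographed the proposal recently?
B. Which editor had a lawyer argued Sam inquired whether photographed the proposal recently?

A

In B, the wh-phrase is extracted from inside a wh-island (introduced by "whether"), which blocks movement.
In A, the extraction path crosses only that-complement boundaries, which are transparent.
So A is grammatical.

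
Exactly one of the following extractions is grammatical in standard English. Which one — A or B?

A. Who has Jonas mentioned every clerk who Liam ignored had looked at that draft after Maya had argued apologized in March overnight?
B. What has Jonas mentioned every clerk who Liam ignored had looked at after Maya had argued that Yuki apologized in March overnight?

In A, the wh-phrase is extracted from inside an adjunct island (introduced by "after"), which blocks movement.
In B, the extraction path crosses only that-complement boundaries, which are transparent.
So B is grammatical.

B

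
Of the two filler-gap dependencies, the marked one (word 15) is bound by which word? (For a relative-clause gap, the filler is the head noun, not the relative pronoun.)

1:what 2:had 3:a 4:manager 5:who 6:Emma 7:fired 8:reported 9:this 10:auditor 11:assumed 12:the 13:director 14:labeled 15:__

1

The marked gap is the direct object of "labeled".
Its filler is the fronted wh-phrase "what", at word 1.
(The other dependency links word 4 to a gap after word 7.)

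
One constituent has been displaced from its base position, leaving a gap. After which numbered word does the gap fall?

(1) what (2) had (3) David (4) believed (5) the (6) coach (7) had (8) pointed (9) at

9

The displaced element is "what" (word 1).
It is linked across 1 clause boundary (Ø).
It functions as the object of the preposition "at" of "pointed", so the gap sits immediately after word 9 ("at").
Base order: David had believed the coach had pointed at what.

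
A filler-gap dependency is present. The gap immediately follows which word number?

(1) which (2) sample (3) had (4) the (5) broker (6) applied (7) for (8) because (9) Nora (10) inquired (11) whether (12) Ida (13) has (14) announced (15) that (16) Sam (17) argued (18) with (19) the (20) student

7

The displaced element is "which sample" (word 2).
It functions as the object of the preposition "for" of "applied", so the gap sits immediately after word 7 ("for").
Base order: The broker had applied for which sample because Nora inquired whether Ida has announced that Sam argued with the student.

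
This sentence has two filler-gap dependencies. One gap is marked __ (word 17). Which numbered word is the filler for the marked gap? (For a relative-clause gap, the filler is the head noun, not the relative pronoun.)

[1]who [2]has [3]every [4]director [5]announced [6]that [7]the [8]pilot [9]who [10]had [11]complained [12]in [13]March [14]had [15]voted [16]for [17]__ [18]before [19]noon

1

The marked gap is the object of the preposition "for" of "voted".
Its filler is the fronted wh-phrase "who", at word 1.
(The other dependency links word 8 to a gap after word 9.)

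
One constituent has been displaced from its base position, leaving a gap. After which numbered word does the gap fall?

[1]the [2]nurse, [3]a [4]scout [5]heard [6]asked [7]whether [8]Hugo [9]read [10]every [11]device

5

The displaced element is "the nurse" (word 2).
It is linked across 1 clause boundary (Ø).
It functions as the subject of "asked", so the gap sits immediately after word 5 ("heard").
Base order: A scout heard the nurse asked whether Hugo read every device.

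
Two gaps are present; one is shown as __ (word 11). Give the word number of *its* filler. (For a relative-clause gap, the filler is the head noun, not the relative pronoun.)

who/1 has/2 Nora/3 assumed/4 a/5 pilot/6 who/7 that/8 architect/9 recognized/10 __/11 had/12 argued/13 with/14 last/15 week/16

The marked gap is inside the relative clause, the direct object of "recognized".
Its filler is the head noun "pilot" (via "who"), at word 6.
(The other dependency links word 1 to a gap after word 14.)

6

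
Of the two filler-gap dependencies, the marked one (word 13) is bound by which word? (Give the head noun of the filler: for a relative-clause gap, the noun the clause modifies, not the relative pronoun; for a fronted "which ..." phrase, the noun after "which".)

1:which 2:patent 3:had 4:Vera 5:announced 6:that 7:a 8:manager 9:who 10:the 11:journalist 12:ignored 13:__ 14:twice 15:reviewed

The marked gap is inside the relative clause, the direct object of "ignored".
Its filler is the head noun "manager" (via "who"), at word 8.
(The other dependency links word 2 to a gap after word 15.)

8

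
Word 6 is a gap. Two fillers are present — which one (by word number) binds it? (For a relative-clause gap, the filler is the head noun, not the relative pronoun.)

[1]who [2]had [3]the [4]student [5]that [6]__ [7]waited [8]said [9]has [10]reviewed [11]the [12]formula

4

The marked gap is inside the relative clause, the subject of "waited".
Its filler is the head noun "student" (via "that"), at word 4.
(The other dependency links word 1 to a gap after word 8.)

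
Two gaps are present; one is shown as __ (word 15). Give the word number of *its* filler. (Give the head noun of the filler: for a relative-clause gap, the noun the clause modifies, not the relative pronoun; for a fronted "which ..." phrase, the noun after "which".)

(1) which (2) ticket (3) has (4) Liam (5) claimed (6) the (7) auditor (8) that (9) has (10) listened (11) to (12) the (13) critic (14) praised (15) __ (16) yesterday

2

The marked gap is the direct object of "praised".
Its filler is the fronted wh-phrase "which ticket", at word 2.
(The other dependency links word 7 to a gap after word 8.)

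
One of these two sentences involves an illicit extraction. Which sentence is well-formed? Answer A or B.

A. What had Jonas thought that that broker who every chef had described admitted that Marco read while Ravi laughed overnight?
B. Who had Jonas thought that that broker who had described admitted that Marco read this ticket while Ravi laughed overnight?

A

In B, the wh-phrase is extracted from inside a complex-NP island (relative clause) (introduced by "who"), which blocks movement.
In A, the extraction path crosses only that-complement boundaries, which are transparent.
So A is grammatical.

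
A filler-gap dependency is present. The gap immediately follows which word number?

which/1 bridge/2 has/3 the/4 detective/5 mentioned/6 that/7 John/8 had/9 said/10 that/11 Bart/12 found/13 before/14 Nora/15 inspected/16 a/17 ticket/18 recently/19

The displaced element is "which bridge" (word 2).
It is linked across 2 clause boundaries (that → that).
It functions as the direct object of "found", so the gap sits immediately after word 13 ("found").
Base order: The detective has mentioned that John had said that Bart found which bridge before Nora inspected a ticket recently.

13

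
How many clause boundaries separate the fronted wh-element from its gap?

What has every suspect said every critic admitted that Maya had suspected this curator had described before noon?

3

"what" is extracted from the object of "described".
Boundaries crossed, outermost first: [Ø], [that], [Ø] — 3 in total.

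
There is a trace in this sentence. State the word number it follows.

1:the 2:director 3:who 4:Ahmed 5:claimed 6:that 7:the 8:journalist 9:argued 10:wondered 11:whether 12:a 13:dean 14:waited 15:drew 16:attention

The displaced element is "the director" (word 2).
It is linked across 2 clause boundaries (that → Ø).
It functions as the subject of "wondered", so the gap sits immediately after word 9 ("argued").
Base order: Ahmed claimed that the journalist argued that the director wondered whether a dean waited.

9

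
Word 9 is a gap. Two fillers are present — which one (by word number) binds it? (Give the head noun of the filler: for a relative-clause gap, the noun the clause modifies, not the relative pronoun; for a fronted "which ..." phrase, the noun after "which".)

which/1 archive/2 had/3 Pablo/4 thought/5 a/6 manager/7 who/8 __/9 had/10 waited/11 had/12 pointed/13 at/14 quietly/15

7

The marked gap is inside the relative clause, the subject of "waited".
Its filler is the head noun "manager" (via "who"), at word 7.
(The other dependency links word 2 to a gap after word 14.)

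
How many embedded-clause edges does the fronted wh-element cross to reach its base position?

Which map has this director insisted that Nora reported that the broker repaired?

"which map" is extracted from the object of "repaired".
Boundaries crossed, outermost first: [that], [that] — 2 in total.

2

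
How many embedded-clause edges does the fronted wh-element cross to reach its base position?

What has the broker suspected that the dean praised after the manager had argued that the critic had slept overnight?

"what" is extracted from the object of "praised".
Boundaries crossed, outermost first: [that] — 1 in total.

1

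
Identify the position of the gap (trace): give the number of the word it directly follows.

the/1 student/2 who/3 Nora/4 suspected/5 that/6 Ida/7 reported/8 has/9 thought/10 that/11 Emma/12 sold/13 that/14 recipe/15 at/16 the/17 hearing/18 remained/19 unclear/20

8

The displaced element is "the student" (word 2).
It is linked across 2 clause boundaries (that → Ø).
It functions as the subject of "thought", so the gap sits immediately after word 8 ("reported").
Base order: Nora suspected that Ida reported that the student has thought that Emma sold that recipe at the hearing.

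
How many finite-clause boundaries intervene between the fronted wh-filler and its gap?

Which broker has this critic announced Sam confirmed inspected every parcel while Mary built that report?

2

"which broker" is extracted from the subject of "inspected".
Boundaries crossed, outermost first: [Ø], [Ø] — 2 in total.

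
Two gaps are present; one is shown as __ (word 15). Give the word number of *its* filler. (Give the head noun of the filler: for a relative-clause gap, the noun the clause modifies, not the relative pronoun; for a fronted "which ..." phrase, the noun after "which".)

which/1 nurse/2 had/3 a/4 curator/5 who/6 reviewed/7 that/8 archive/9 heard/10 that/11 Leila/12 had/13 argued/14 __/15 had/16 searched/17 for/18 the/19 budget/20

2

The marked gap is the subject of "searched".
Its filler is the fronted wh-phrase "which nurse", at word 2.
(The other dependency links word 5 to a gap after word 6.)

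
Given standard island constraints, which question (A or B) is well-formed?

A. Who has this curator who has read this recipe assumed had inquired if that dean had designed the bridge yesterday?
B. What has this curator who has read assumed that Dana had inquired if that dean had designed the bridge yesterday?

A

In B, the wh-phrase is extracted from inside a complex-NP island (relative clause) (introduced by "who"), which blocks movement.
In A, the extraction path crosses only that-complement boundaries, which are transparent.
So A is grammatical.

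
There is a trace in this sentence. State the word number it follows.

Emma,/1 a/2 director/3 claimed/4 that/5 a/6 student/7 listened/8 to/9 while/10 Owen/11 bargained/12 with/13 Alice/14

9

The displaced element is "Emma" (word 1).
It is linked across 1 clause boundary (that).
It functions as the object of the preposition "to" of "listened", so the gap sits immediately after word 9 ("to").
Base order: A director claimed that a student listened to Emma while Owen bargained with Alice.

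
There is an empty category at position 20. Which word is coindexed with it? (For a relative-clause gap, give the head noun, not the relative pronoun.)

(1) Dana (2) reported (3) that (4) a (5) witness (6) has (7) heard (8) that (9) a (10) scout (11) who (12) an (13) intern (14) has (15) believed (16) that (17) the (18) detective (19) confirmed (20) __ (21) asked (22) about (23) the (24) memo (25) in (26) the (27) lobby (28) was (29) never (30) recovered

10

The gap at 20 is the subject of "asked", inside a relative clause.
The relative pronoun is "who" (word 11); it is bound by the head noun immediately before it.
Its filler is the head noun "scout", at word 10.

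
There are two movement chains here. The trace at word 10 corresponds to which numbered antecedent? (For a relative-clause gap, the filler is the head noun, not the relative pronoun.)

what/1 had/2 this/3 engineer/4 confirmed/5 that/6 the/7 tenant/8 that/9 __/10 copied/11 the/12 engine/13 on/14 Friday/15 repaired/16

The marked gap is inside the relative clause, the subject of "copied".
Its filler is the head noun "tenant" (via "that"), at word 8.
(The other dependency links word 1 to a gap after word 16.)

8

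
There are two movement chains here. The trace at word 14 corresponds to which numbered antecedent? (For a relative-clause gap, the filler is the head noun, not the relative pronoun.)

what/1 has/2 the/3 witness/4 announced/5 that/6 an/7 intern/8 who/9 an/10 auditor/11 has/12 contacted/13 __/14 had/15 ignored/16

8

The marked gap is inside the relative clause, the direct object of "contacted".
Its filler is the head noun "intern" (via "who"), at word 8.
(The other dependency links word 1 to a gap after word 16.)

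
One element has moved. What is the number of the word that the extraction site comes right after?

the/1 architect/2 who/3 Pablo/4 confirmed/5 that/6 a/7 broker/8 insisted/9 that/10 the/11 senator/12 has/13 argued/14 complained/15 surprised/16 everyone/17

14

The displaced element is "the architect" (word 2).
It is linked across 3 clause boundaries (that → that → Ø).
It functions as the subject of "complained", so the gap sits immediately after word 14 ("argued").
Base order: Pablo confirmed that a broker insisted that the senator has argued the architect complained.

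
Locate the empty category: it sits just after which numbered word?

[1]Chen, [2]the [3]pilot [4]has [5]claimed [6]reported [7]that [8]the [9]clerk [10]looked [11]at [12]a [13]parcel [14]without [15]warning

The displaced element is "Chen" (word 1).
It is linked across 1 clause boundary (Ø).
It functions as the subject of "reported", so the gap sits immediately after word 5 ("claimed").
Base order: The pilot has claimed that Chen reported that the clerk looked at a parcel without warning.

5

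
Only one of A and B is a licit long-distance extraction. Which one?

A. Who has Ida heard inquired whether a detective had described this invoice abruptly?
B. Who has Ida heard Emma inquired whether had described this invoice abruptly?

A

In B, the wh-phrase is extracted from inside a wh-island (introduced by "whether"), which blocks movement.
In A, the extraction path crosses only that-complement boundaries, which are transparent.
So A is grammatical.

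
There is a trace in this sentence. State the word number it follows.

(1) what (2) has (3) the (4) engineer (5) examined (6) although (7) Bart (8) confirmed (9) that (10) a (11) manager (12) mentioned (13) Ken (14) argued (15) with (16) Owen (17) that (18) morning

The displaced element is "what" (word 1).
It functions as the direct object of "examined", so the gap sits immediately after word 5 ("examined").
Base order: The engineer has examined what although Bart confirmed that a manager mentioned Ken argued with Owen that morning.

5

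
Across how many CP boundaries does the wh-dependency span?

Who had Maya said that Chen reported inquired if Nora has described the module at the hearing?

2

"who" is extracted from the subject of "inquired".
Boundaries crossed, outermost first: [that], [Ø] — 2 in total.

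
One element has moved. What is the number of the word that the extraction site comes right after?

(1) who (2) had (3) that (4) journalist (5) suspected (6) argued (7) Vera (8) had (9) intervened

The displaced element is "who" (word 1).
It is linked across 1 clause boundary (Ø).
It functions as the subject of "argued", so the gap sits immediately after word 5 ("suspected").
Base order: That journalist had suspected that who argued Vera had intervened.

5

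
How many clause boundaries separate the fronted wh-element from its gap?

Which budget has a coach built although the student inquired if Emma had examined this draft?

0

"which budget" originates inside the matrix clause — no clause boundary is crossed.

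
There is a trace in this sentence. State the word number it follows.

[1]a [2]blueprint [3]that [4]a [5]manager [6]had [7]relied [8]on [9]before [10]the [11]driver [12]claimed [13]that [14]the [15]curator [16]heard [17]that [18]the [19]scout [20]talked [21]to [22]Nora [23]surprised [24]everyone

8

The displaced element is "a blueprint" (word 2).
It functions as the object of the preposition "on" of "relied", so the gap sits immediately after word 8 ("on").
Base order: A manager had relied on a blueprint before the driver claimed that the curator heard that the scout talked to Nora.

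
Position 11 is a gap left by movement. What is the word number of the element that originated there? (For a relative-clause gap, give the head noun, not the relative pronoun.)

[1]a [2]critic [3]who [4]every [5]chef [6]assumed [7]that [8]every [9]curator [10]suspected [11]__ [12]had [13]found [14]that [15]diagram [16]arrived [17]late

The gap at 11 is the subject of "found", inside a relative clause.
The relative pronoun is "who" (word 3); it is bound by the head noun immediately before it.
Its filler is the head noun "critic", at word 2.

2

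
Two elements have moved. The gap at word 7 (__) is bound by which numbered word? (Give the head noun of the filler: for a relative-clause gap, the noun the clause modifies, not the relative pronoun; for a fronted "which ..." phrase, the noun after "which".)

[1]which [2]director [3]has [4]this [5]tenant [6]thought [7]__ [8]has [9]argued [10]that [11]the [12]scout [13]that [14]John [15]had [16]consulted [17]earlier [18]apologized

2

The marked gap is the subject of "argued".
Its filler is the fronted wh-phrase "which director", at word 2.
(The other dependency links word 12 to a gap after word 16.)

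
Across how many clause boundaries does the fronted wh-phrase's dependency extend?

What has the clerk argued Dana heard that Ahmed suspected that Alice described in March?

3

"what" is extracted from the object of "described".
Boundaries crossed, outermost first: [Ø], [that], [that] — 3 in total.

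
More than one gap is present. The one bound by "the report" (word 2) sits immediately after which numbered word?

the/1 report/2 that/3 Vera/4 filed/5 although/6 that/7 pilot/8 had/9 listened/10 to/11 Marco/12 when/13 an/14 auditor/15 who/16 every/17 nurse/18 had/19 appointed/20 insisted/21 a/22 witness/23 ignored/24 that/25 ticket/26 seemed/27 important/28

The displaced element is "the report" (word 2).
It functions as the direct object of "filed", so the gap sits immediately after word 5 ("filed").
Base order: Vera filed the report although that pilot had listened to Marco when an auditor who every nurse had appointed insisted a witness ignored that ticket.

5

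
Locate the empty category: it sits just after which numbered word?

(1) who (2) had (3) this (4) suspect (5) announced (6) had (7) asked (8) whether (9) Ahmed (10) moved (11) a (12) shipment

5

The displaced element is "who" (word 1).
It is linked across 1 clause boundary (Ø).
It functions as the subject of "asked", so the gap sits immediately after word 5 ("announced").
Base order: This suspect had announced that who had asked whether Ahmed moved a shipment.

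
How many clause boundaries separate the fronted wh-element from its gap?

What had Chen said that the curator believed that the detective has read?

2

"what" is extracted from the object of "read".
Boundaries crossed, outermost first: [that], [that] — 2 in total.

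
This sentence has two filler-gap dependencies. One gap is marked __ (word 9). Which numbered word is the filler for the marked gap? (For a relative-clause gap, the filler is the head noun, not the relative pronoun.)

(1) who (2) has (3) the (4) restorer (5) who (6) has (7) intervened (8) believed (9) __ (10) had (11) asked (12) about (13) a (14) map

The marked gap is the subject of "asked".
Its filler is the fronted wh-phrase "who", at word 1.
(The other dependency links word 4 to a gap after word 5.)

1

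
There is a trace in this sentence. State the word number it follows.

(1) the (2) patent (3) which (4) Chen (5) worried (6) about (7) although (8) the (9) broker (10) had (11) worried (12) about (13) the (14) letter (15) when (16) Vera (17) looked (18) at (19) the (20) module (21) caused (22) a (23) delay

The displaced element is "the patent" (word 2).
It functions as the object of the preposition "about" of "worried", so the gap sits immediately after word 6 ("about").
Base order: Chen worried about the patent although the broker had worried about the letter when Vera looked at the module.

6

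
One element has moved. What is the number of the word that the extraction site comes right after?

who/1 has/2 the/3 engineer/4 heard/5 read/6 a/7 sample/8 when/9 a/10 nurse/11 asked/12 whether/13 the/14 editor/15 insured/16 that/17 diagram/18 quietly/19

The displaced element is "who" (word 1).
It is linked across 1 clause boundary (Ø).
It functions as the subject of "read", so the gap sits immediately after word 5 ("heard").
Base order: The engineer has heard that who read a sample when a nurse asked whether the editor insured that diagram quietly.

5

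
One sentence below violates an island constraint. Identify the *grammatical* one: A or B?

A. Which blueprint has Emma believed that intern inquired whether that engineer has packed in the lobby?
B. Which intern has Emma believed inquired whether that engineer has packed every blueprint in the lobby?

In A, the wh-phrase is extracted from inside a wh-island (introduced by "whether"), which blocks movement.
In B, the extraction path crosses only that-complement boundaries, which are transparent.
So B is grammatical.

B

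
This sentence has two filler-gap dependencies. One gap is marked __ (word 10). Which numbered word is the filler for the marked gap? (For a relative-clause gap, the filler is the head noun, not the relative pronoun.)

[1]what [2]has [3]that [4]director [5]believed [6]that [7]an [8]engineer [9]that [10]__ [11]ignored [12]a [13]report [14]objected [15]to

8

The marked gap is inside the relative clause, the subject of "ignored".
Its filler is the head noun "engineer" (via "that"), at word 8.
(The other dependency links word 1 to a gap after word 15.)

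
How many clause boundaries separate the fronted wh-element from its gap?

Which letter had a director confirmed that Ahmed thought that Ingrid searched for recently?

"which letter" is extracted from the PP object of "searched".
Boundaries crossed, outermost first: [that], [that] — 2 in total.

2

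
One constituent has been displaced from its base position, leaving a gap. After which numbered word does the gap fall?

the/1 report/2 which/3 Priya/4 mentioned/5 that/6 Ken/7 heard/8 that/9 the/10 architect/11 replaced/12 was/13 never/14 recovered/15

12

The displaced element is "the report" (word 2).
It is linked across 2 clause boundaries (that → that).
It functions as the direct object of "replaced", so the gap sits immediately after word 12 ("replaced").
Base order: Priya mentioned that Ken heard that the architect replaced the report.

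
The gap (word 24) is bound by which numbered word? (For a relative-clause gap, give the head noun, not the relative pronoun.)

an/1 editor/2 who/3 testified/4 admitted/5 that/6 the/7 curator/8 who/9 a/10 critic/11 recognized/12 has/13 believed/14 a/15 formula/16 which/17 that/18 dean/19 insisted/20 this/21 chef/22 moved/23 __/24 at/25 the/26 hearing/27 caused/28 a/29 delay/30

16

The gap at 24 is the object of "moved", inside a relative clause.
The relative pronoun is "which" (word 17); it is bound by the head noun immediately before it.
Its filler is the head noun "formula", at word 16.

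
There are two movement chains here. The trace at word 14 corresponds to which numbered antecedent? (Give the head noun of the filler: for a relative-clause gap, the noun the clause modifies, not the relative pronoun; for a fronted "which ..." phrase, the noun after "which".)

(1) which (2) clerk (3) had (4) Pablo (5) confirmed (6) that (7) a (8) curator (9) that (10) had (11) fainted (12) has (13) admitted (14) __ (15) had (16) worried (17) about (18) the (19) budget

The marked gap is the subject of "worried".
Its filler is the fronted wh-phrase "which clerk", at word 2.
(The other dependency links word 8 to a gap after word 9.)

2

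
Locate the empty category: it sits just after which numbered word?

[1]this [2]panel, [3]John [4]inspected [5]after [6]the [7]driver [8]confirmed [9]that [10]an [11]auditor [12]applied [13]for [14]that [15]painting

The displaced element is "this panel" (word 2).
It functions as the direct object of "inspected", so the gap sits immediately after word 4 ("inspected").
Base order: John inspected this panel after the driver confirmed that an auditor applied for that painting.

4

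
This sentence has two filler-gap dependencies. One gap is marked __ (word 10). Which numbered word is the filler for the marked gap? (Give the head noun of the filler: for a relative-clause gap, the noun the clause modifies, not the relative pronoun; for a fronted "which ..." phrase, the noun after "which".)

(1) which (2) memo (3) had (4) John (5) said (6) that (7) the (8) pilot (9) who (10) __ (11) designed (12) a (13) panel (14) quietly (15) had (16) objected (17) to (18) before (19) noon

The marked gap is inside the relative clause, the subject of "designed".
Its filler is the head noun "pilot" (via "who"), at word 8.
(The other dependency links word 2 to a gap after word 17.)

8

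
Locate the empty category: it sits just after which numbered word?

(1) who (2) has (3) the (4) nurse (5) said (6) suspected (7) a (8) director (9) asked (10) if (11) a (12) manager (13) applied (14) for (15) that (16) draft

5

The displaced element is "who" (word 1).
It is linked across 1 clause boundary (Ø).
It functions as the subject of "suspected", so the gap sits immediately after word 5 ("said").
Base order: The nurse has said that who suspected a director asked if a manager applied for that draft.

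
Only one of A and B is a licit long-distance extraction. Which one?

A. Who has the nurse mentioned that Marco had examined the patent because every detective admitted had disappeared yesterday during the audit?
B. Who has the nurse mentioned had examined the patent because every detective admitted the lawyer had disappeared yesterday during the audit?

In A, the wh-phrase is extracted from inside an adjunct island (introduced by "because"), which blocks movement.
In B, the extraction path crosses only that-complement boundaries, which are transparent.
So B is grammatical.

B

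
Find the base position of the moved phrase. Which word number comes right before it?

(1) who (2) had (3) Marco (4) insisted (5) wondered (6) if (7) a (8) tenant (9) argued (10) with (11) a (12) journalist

4

The displaced element is "who" (word 1).
It is linked across 1 clause boundary (Ø).
It functions as the subject of "wondered", so the gap sits immediately after word 4 ("insisted").
Base order: Marco had insisted that who wondered if a tenant argued with a journalist.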